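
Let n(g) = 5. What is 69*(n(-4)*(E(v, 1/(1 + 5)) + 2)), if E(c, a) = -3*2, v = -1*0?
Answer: -1380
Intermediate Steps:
v = 0
E(c, a) = -6
69*(n(-4)*(E(v, 1/(1 + 5)) + 2)) = 69*(5*(-6 + 2)) = 69*(5*(-4)) = 69*(-20) = -1380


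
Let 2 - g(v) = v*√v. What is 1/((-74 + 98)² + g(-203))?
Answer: 578/8699511 - 203*I*√203/8699511 ≈ 6.6441e-5 - 0.00033247*I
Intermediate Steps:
g(v) = 2 - v^(3/2) (g(v) = 2 - v*√v = 2 - v^(3/2))
1/((-74 + 98)² + g(-203)) = 1/((-74 + 98)² + (2 - (-203)^(3/2))) = 1/(24² + (2 - (-203)*I*√203)) = 1/(576 + (2 + 203*I*√203)) = 1/(578 + 203*I*√203)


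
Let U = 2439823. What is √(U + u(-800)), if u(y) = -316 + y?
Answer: √2438707 ≈ 1561.6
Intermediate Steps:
√(U + u(-800)) = √(2439823 + (-316 - 800)) = √(2439823 - 1116) = √2438707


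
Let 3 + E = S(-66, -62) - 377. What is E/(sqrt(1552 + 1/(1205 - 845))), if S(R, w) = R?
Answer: -2676*sqrt(5587210)/558721 ≈ -11.321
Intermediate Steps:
E = -446 (E = -3 + (-66 - 377) = -3 - 443 = -446)
E/(sqrt(1552 + 1/(1205 - 845))) = -446/sqrt(1552 + 1/(1205 - 845)) = -446/sqrt(1552 + 1/360) = -446*6*sqrt(5587210)/558721 = -2676*sqrt(5587210)/558721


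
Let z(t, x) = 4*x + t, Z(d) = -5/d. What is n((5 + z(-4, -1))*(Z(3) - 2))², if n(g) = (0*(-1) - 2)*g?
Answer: 484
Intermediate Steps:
z(t, x) = t + 4*x
n(g) = -2*g (n(g) = (0 - 2)*g = -2*g)
n((5 + z(-4, -1))*(Z(3) - 2))² = (-2*(5 + (-4 + 4*(-1)))*(-5/3 - 2))² = (-2*(5 + (-4 - 4))*(-5*⅓ - 2))² = (-2*(5 - 8)*(-5/3 - 2))² = (-(-6)*(-11)/3)² = (-2*11)² = (-22)² = 484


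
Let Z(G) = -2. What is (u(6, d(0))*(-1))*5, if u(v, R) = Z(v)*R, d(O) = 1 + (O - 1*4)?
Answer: -30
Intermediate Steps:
d(O) = -3 + O (d(O) = 1 + (O - 4) = 1 + (-4 + O) = -3 + O)
u(v, R) = -2*R
(u(6, d(0))*(-1))*5 = (-2*(-3 + 0)*(-1))*5 = (-2*(-3)*(-1))*5 = (6*(-1))*5 = -6*5 = -30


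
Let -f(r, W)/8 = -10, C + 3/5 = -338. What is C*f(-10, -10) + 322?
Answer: -26766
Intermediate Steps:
C = -1693/5 (C = -⅗ - 338 = -1693/5 ≈ -338.60)
f(r, W) = 80 (f(r, W) = -8*(-10) = 80)
C*f(-10, -10) + 322 = -1693/5*80 + 322 = -27088 + 322 = -26766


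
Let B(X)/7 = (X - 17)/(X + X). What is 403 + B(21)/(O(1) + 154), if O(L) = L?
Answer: 187397/465 ≈ 403.00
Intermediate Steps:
B(X) = 7*(-17 + X)/(2*X) (B(X) = 7*((X - 17)/(X + X)) = 7*((-17 + X)/((2*X))) = 7*((-17 + X)*(1/(2*X))) = 7*((-17 + X)/(2*X)) = 7*(-17 + X)/(2*X))
403 + B(21)/(O(1) + 154) = 403 + ((7/2)*(-17 + 21)/21)/(1 + 154) = 403 + ((7/2)*(1/21)*4)/155 = 403 + (⅔)*(1/155) = 403 + 2/465 = 187397/465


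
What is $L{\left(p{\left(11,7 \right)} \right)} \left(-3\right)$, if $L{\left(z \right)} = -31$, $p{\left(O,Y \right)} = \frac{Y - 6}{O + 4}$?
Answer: $93$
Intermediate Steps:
$p{\left(O,Y \right)} = \frac{-6 + Y}{4 + O}$
$L{\left(p{\left(11,7 \right)} \right)} \left(-3\right) = \left(-31\right) \left(-3\right) = 93$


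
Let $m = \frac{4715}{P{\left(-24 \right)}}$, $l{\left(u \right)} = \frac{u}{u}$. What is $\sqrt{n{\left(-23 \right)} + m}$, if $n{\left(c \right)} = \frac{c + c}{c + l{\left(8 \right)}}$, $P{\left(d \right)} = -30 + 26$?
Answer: $\frac{i \sqrt{569503}}{22} \approx 34.302 i$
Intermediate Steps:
$P{\left(d \right)} = -4$
$l{\left(u \right)} = 1$
$n{\left(c \right)} = \frac{2 c}{1 + c}$ ($n{\left(c \right)} = \frac{c + c}{c + 1} = \frac{2 c}{1 + c}$)
$m = - \frac{4715}{4}$ ($m = \frac{4715}{-4} = 4715 \left(- \frac{1}{4}\right) = - \frac{4715}{4} \approx -1178.8$)
$\sqrt{n{\left(-23 \right)} + m} = \sqrt{2 \left(-23\right) \frac{1}{1 - 23} - \frac{4715}{4}} = \sqrt{2 \left(-23\right) \frac{1}{-22} - \frac{4715}{4}} = \sqrt{2 \left(-23\right) \left(- \frac{1}{22}\right) - \frac{4715}{4}} = \sqrt{\frac{23}{11} - \frac{4715}{4}} = \sqrt{- \frac{51773}{44}} = \frac{i \sqrt{569503}}{22}$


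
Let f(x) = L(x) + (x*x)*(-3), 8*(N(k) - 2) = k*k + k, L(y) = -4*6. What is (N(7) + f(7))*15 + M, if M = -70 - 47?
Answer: -2547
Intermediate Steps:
L(y) = -24
N(k) = 2 + k/8 + k**2/8 (N(k) = 2 + (k*k + k)/8 = 2 + (k**2 + k)/8 = 2 + (k + k**2)/8 = 2 + (k/8 + k**2/8) = 2 + k/8 + k**2/8)
f(x) = -24 - 3*x**2 (f(x) = -24 + (x*x)*(-3) = -24 + x**2*(-3) = -24 - 3*x**2)
M = -117
(N(7) + f(7))*15 + M = ((2 + (1/8)*7 + (1/8)*7**2) + (-24 - 3*7**2))*15 - 117 = ((2 + 7/8 + (1/8)*49) + (-24 - 3*49))*15 - 117 = ((2 + 7/8 + 49/8) + (-24 - 147))*15 - 117 = (9 - 171)*15 - 117 = -162*15 - 117 = -2430 - 117 = -2547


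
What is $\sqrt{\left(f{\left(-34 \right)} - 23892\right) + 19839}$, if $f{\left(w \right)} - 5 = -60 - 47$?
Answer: $i \sqrt{4155} \approx 64.459 i$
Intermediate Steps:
$f{\left(w \right)} = -102$ ($f{\left(w \right)} = 5 - 107 = -102$)
$\sqrt{\left(f{\left(-34 \right)} - 23892\right) + 19839} = \sqrt{\left(-102 - 23892\right) + 19839} = \sqrt{-23994 + 19839} = \sqrt{-4155} = i \sqrt{4155}$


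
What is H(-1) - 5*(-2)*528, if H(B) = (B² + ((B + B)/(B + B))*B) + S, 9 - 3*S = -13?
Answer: 15862/3 ≈ 5287.3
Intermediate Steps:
S = 22/3 (S = 3 - ⅓*(-13) = 3 + 13/3 = 22/3 ≈ 7.3333)
H(B) = 22/3 + B + B² (H(B) = (B² + ((B + B)/(B + B))*B) + 22/3 = (B² + ((2*B)/((2*B)))*B) + 22/3 = (B² + ((2*B)*(1/(2*B)))*B) + 22/3 = (B² + 1*B) + 22/3 = (B² + B) + 22/3 = (B + B²) + 22/3 = 22/3 + B + B²)
H(-1) - 5*(-2)*528 = (22/3 - 1 + (-1)²) - 5*(-2)*528 = (22/3 - 1 + 1) + 10*528 = 22/3 + 5280 = 15862/3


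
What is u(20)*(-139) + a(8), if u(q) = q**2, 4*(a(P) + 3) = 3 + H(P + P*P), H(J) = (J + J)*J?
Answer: -212041/4 ≈ -53010.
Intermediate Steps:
H(J) = 2*J**2 (H(J) = (2*J)*J = 2*J**2)
a(P) = -9/4 + (P + P**2)**2/2 (a(P) = -3 + (3 + 2*(P + P*P)**2)/4 = -3 + (3 + 2*(P + P**2)**2)/4 = -3 + (3/4 + (P + P**2)**2/2) = -9/4 + (P + P**2)**2/2)
u(20)*(-139) + a(8) = 20**2*(-139) + (-9/4 + (1/2)*8**2*(1 + 8)**2) = 400*(-139) + (-9/4 + (1/2)*64*9**2) = -55600 + (-9/4 + (1/2)*64*81) = -55600 + (-9/4 + 2592) = -55600 + 10359/4 = -212041/4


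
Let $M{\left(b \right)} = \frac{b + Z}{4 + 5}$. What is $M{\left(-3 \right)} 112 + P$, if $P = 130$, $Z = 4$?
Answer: $\frac{1282}{9} \approx 142.44$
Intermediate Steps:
$M{\left(b \right)} = \frac{4}{9} + \frac{b}{9}$ ($M{\left(b \right)} = \frac{b + 4}{4 + 5} = \frac{4 + b}{9} = \left(4 + b\right) \frac{1}{9} = \frac{4}{9} + \frac{b}{9}$)
$M{\left(-3 \right)} 112 + P = \left(\frac{4}{9} + \frac{1}{9} \left(-3\right)\right) 112 + 130 = \left(\frac{4}{9} - \frac{1}{3}\right) 112 + 130 = \frac{1}{9} \cdot 112 + 130 = \frac{112}{9} + 130 = \frac{1282}{9}$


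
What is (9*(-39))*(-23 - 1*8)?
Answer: 10881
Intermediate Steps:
(9*(-39))*(-23 - 1*8) = -351*(-23 - 8) = -351*(-31) = 10881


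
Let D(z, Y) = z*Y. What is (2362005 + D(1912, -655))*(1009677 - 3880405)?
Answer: -3185488971560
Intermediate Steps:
D(z, Y) = Y*z
(2362005 + D(1912, -655))*(1009677 - 3880405) = (2362005 - 655*1912)*(1009677 - 3880405) = (2362005 - 1252360)*(-2870728) = 1109645*(-2870728) = -3185488971560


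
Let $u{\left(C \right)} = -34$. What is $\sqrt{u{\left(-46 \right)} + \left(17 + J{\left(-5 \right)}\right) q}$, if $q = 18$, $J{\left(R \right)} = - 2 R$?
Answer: $2 \sqrt{113} \approx 21.26$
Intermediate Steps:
$\sqrt{u{\left(-46 \right)} + \left(17 + J{\left(-5 \right)}\right) q} = \sqrt{-34 + \left(17 - -10\right) 18} = \sqrt{-34 + \left(17 + 10\right) 18} = \sqrt{-34 + 27 \cdot 18} = \sqrt{-34 + 486} = \sqrt{452} = 2 \sqrt{113}$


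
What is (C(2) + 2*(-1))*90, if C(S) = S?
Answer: 0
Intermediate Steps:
(C(2) + 2*(-1))*90 = (2 + 2*(-1))*90 = (2 - 2)*90 = 0*90 = 0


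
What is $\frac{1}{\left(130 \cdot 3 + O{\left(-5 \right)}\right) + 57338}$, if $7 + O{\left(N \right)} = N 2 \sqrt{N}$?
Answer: $\frac{57721}{3331714341} + \frac{10 i \sqrt{5}}{3331714341} \approx 1.7325 \cdot 10^{-5} + 6.7115 \cdot 10^{-9} i$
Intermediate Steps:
$O{\left(N \right)} = -7 + 2 N^{\frac{3}{2}}$ ($O{\left(N \right)} = -7 + N 2 \sqrt{N} = -7 + 2 N \sqrt{N} = -7 + 2 N^{\frac{3}{2}}$)
$\frac{1}{\left(130 \cdot 3 + O{\left(-5 \right)}\right) + 57338} = \frac{1}{\left(130 \cdot 3 - \left(7 - 2 \left(-5\right)^{\frac{3}{2}}\right)\right) + 57338} = \frac{1}{\left(390 - \left(7 - 2 \left(- 5 i \sqrt{5}\right)\right)\right) + 57338} = \frac{1}{\left(390 - \left(7 + 10 i \sqrt{5}\right)\right) + 57338} = \frac{1}{\left(383 - 10 i \sqrt{5}\right) + 57338} = \frac{1}{57721 - 10 i \sqrt{5}}$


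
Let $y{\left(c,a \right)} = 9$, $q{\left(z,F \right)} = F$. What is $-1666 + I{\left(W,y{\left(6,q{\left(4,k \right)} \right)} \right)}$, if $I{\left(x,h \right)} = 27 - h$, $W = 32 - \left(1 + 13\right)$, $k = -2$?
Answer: $-1648$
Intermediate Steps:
$W = 18$ ($W = 32 - 14 = 18$)
$-1666 + I{\left(W,y{\left(6,q{\left(4,k \right)} \right)} \right)} = -1666 + \left(27 - 9\right) = -1666 + 18 = -1648$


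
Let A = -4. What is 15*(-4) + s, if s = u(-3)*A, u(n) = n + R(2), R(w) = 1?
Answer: -52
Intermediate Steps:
u(n) = 1 + n (u(n) = n + 1 = 1 + n)
s = 8 (s = (1 - 3)*(-4) = -2*(-4) = 8)
15*(-4) + s = 15*(-4) + 8 = -60 + 8 = -52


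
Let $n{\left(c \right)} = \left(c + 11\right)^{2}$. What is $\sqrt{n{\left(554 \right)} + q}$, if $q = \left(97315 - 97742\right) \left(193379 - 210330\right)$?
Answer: $\sqrt{7557302} \approx 2749.1$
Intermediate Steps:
$n{\left(c \right)} = \left(11 + c\right)^{2}$
$q = 7238077$ ($q = \left(-427\right) \left(-16951\right) = 7238077$)
$\sqrt{n{\left(554 \right)} + q} = \sqrt{\left(11 + 554\right)^{2} + 7238077} = \sqrt{565^{2} + 7238077} = \sqrt{319225 + 7238077} = \sqrt{7557302}$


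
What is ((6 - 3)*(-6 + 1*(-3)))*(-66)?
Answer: 1782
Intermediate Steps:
((6 - 3)*(-6 + 1*(-3)))*(-66) = (3*(-6 - 3))*(-66) = (3*(-9))*(-66) = -27*(-66) = 1782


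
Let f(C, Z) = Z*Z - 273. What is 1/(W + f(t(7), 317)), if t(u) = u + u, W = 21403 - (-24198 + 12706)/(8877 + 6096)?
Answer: 14973/1821012779 ≈ 8.2223e-6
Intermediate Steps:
W = 320478611/14973 (W = 21403 - (-11492)/14973 = 21403 - 1*(-11492/14973) = 21403 + 11492/14973 = 320478611/14973 ≈ 21404.)
t(u) = 2*u
f(C, Z) = -273 + Z² (f(C, Z) = Z² - 273 = -273 + Z²)
1/(W + f(t(7), 317)) = 1/(320478611/14973 + (-273 + 317²)) = 1/(320478611/14973 + (-273 + 100489)) = 1/(320478611/14973 + 100216) = 1/(1821012779/14973) = 14973/1821012779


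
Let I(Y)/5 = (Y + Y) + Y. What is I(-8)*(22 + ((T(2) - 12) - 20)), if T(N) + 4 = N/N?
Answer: 1560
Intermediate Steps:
T(N) = -3 (T(N) = -4 + N/N = -4 + 1 = -3)
I(Y) = 15*Y (I(Y) = 5*((Y + Y) + Y) = 5*(2*Y + Y) = 5*(3*Y) = 15*Y)
I(-8)*(22 + ((T(2) - 12) - 20)) = (15*(-8))*(22 + ((-3 - 12) - 20)) = -120*(22 + (-15 - 20)) = -120*(22 - 35) = -120*(-13) = 1560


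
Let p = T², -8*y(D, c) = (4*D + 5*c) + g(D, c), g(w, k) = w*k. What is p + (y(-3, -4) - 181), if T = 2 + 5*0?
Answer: -349/2 ≈ -174.50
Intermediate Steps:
T = 2 (T = 2 + 0 = 2)
g(w, k) = k*w
y(D, c) = -5*c/8 - D/2 - D*c/8 (y(D, c) = -((4*D + 5*c) + c*D)/8 = -((4*D + 5*c) + D*c)/8 = -(4*D + 5*c + D*c)/8 = -5*c/8 - D/2 - D*c/8)
p = 4 (p = 2² = 4)
p + (y(-3, -4) - 181) = 4 + ((-5/8*(-4) - ½*(-3) - ⅛*(-3)*(-4)) - 181) = 4 + ((5/2 + 3/2 - 3/2) - 181) = 4 + (5/2 - 181) = 4 - 357/2 = -349/2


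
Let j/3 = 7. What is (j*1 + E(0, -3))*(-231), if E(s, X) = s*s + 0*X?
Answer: -4851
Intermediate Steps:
j = 21 (j = 3*7 = 21)
E(s, X) = s² (E(s, X) = s² + 0 = s²)
(j*1 + E(0, -3))*(-231) = (21*1 + 0²)*(-231) = (21 + 0)*(-231) = 21*(-231) = -4851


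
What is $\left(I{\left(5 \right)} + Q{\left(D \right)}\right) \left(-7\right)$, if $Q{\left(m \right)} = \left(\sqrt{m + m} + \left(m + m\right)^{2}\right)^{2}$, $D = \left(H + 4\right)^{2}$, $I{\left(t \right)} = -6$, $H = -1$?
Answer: $-734916 - 13608 \sqrt{2} \approx -7.5416 \cdot 10^{5}$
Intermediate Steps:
$D = 9$ ($D = \left(-1 + 4\right)^{2} = 3^{2} = 9$)
$Q{\left(m \right)} = \left(4 m^{2} + \sqrt{2} \sqrt{m}\right)^{2}$ ($Q{\left(m \right)} = \left(\sqrt{2 m} + \left(2 m\right)^{2}\right)^{2} = \left(\sqrt{2} \sqrt{m} + 4 m^{2}\right)^{2} = \left(4 m^{2} + \sqrt{2} \sqrt{m}\right)^{2}$)
$\left(I{\left(5 \right)} + Q{\left(D \right)}\right) \left(-7\right) = \left(-6 + \left(4 \cdot 9^{2} + \sqrt{2} \sqrt{9}\right)^{2}\right) \left(-7\right) = \left(-6 + \left(4 \cdot 81 + \sqrt{2} \cdot 3\right)^{2}\right) \left(-7\right) = \left(-6 + \left(324 + 3 \sqrt{2}\right)^{2}\right) \left(-7\right) = 42 - 7 \left(324 + 3 \sqrt{2}\right)^{2}$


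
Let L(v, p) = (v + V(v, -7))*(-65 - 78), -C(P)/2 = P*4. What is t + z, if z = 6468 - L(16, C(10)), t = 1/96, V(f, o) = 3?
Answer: 881761/96 ≈ 9185.0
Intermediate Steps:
C(P) = -8*P (C(P) = -2*P*4 = -8*P)
t = 1/96 ≈ 0.010417
L(v, p) = -429 - 143*v (L(v, p) = (v + 3)*(-65 - 78) = (3 + v)*(-143) = -429 - 143*v)
z = 9185 (z = 6468 - (-429 - 143*16) = 6468 - (-429 - 2288) = 6468 - 1*(-2717) = 6468 + 2717 = 9185)
t + z = 1/96 + 9185 = 881761/96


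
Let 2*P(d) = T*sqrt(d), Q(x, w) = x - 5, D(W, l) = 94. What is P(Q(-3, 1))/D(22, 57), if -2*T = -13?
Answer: 13*I*sqrt(2)/188 ≈ 0.097791*I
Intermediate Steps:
T = 13/2 (T = -1/2*(-13) = 13/2 ≈ 6.5000)
Q(x, w) = -5 + x
P(d) = 13*sqrt(d)/4 (P(d) = (13*sqrt(d)/2)/2 = 13*sqrt(d)/4)
P(Q(-3, 1))/D(22, 57) = (13*sqrt(-5 - 3)/4)/94 = (13*sqrt(-8)/4)*(1/94) = (13*(2*I*sqrt(2))/4)*(1/94) = (13*I*sqrt(2)/2)*(1/94) = 13*I*sqrt(2)/188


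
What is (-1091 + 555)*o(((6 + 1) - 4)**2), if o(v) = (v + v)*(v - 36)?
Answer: 260496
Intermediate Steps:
o(v) = 2*v*(-36 + v) (o(v) = (2*v)*(-36 + v) = 2*v*(-36 + v))
(-1091 + 555)*o(((6 + 1) - 4)**2) = (-1091 + 555)*(2*((6 + 1) - 4)**2*(-36 + ((6 + 1) - 4)**2)) = -1072*(7 - 4)**2*(-36 + (7 - 4)**2) = -1072*3**2*(-36 + 3**2) = -1072*9*(-36 + 9) = -1072*9*(-27) = -536*(-486) = 260496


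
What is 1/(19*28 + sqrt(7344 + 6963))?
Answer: 28/14143 - sqrt(14307)/268717 ≈ 0.0015347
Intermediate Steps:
1/(19*28 + sqrt(7344 + 6963)) = 1/(532 + sqrt(14307))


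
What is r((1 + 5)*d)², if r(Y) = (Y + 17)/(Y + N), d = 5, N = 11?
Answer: 2209/1681 ≈ 1.3141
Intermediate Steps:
r(Y) = (17 + Y)/(11 + Y) (r(Y) = (Y + 17)/(Y + 11) = (17 + Y)/(11 + Y))
r((1 + 5)*d)² = ((17 + (1 + 5)*5)/(11 + (1 + 5)*5))² = ((17 + 6*5)/(11 + 6*5))² = ((17 + 30)/(11 + 30))² = (47/41)² = 2209/1681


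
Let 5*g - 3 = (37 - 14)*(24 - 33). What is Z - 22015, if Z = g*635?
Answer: -47923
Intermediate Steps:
g = -204/5 (g = ⅗ + ((37 - 14)*(24 - 33))/5 = ⅗ + (23*(-9))/5 = ⅗ + (⅕)*(-207) = ⅗ - 207/5 = -204/5 ≈ -40.800)
Z = -25908 (Z = -204/5*635 = -25908)
Z - 22015 = -25908 - 22015 = -47923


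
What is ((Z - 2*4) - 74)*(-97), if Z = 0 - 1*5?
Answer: 8439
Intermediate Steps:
Z = -5 (Z = 0 - 5 = -5)
((Z - 2*4) - 74)*(-97) = ((-5 - 2*4) - 74)*(-97) = ((-5 - 8) - 74)*(-97) = (-13 - 74)*(-97) = -87*(-97) = 8439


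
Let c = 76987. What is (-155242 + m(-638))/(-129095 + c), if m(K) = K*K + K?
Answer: -62791/13027 ≈ -4.8201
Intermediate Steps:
m(K) = K + K² (m(K) = K² + K = K + K²)
(-155242 + m(-638))/(-129095 + c) = (-155242 - 638*(1 - 638))/(-129095 + 76987) = (-155242 - 638*(-637))/(-52108) = (-155242 + 406406)*(-1/52108) = 251164*(-1/52108) = -62791/13027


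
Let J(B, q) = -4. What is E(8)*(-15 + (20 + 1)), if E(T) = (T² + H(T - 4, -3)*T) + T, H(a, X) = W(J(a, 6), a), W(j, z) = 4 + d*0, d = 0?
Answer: 624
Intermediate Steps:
W(j, z) = 4 (W(j, z) = 4 + 0*0 = 4 + 0 = 4)
H(a, X) = 4
E(T) = T² + 5*T (E(T) = (T² + 4*T) + T = T² + 5*T)
E(8)*(-15 + (20 + 1)) = (8*(5 + 8))*(-15 + (20 + 1)) = (8*13)*(-15 + 21) = 104*6 = 624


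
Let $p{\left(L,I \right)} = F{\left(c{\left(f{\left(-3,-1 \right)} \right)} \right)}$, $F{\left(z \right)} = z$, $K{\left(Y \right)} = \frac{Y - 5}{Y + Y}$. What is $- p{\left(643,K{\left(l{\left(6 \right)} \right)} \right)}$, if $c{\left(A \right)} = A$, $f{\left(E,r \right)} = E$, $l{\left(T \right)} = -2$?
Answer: $3$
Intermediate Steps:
$K{\left(Y \right)} = \frac{-5 + Y}{2 Y}$
$p{\left(L,I \right)} = -3$
$- p{\left(643,K{\left(l{\left(6 \right)} \right)} \right)} = \left(-1\right) \left(-3\right) = 3$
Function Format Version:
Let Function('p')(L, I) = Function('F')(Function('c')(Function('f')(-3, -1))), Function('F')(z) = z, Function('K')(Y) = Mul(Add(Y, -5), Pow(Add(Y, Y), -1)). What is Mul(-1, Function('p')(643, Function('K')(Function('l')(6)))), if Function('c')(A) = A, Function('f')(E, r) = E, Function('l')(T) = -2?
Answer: 3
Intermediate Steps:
Function('K')(Y) = Mul(Rational(1, 2), Pow(Y, -1), Add(-5, Y)) (Function('K')(Y) = Mul(Add(-5, Y), Pow(Mul(2, Y), -1)) = Mul(Add(-5, Y), Mul(Rational(1, 2), Pow(Y, -1))) = Mul(Rational(1, 2), Pow(Y, -1), Add(-5, Y)))
Function('p')(L, I) = -3
Mul(-1, Function('p')(643, Function('K')(Function('l')(6)))) = Mul(-1, -3) = 3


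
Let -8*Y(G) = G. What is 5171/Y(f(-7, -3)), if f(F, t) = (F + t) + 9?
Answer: 41368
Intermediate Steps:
f(F, t) = 9 + F + t
Y(G) = -G/8
5171/Y(f(-7, -3)) = 5171/((-(9 - 7 - 3)/8)) = 5171/((-⅛*(-1))) = 5171/(⅛) = 5171*8 = 41368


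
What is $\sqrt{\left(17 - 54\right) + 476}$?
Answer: $\sqrt{439} \approx 20.952$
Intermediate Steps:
$\sqrt{\left(17 - 54\right) + 476} = \sqrt{-37 + 476} = \sqrt{439}$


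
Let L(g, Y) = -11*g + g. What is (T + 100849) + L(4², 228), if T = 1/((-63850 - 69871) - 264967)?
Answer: 40143496031/398688 ≈ 1.0069e+5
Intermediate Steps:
L(g, Y) = -10*g
T = -1/398688 (T = 1/(-133721 - 264967) = 1/(-398688) = -1/398688 ≈ -2.5082e-6)
(T + 100849) + L(4², 228) = (-1/398688 + 100849) - 10*4² = 40207286111/398688 - 10*16 = 40207286111/398688 - 160 = 40143496031/398688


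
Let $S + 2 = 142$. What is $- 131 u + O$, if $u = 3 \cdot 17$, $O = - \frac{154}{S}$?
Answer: $- \frac{66821}{10} \approx -6682.1$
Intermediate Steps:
$S = 140$ ($S = -2 + 142 = 140$)
$O = - \frac{11}{10}$ ($O = - \frac{154}{140} = \left(-154\right) \frac{1}{140} = - \frac{11}{10} \approx -1.1$)
$u = 51$
$- 131 u + O = \left(-131\right) 51 - \frac{11}{10} = -6681 - \frac{11}{10} = - \frac{66821}{10}$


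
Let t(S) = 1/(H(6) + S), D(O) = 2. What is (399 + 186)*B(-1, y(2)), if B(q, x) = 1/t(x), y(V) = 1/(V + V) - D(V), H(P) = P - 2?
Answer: 5265/4 ≈ 1316.3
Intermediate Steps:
H(P) = -2 + P
y(V) = -2 + 1/(2*V) (y(V) = 1/(V + V) - 1*2 = 1/(2*V) - 2 = -2 + 1/(2*V))
t(S) = 1/(4 + S) (t(S) = 1/((-2 + 6) + S) = 1/(4 + S))
B(q, x) = 4 + x (B(q, x) = 1/(1/(4 + x)) = 4 + x)
(399 + 186)*B(-1, y(2)) = (399 + 186)*(4 + (-2 + (½)/2)) = 585*(4 + (-2 + (½)*(½))) = 585*(4 + (-2 + ¼)) = 585*(4 - 7/4) = 585*(9/4) = 5265/4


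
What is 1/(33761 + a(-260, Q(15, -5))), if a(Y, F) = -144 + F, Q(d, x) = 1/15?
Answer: 15/504256 ≈ 2.9747e-5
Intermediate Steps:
Q(d, x) = 1/15 (Q(d, x) = 1*(1/15) = 1/15)
1/(33761 + a(-260, Q(15, -5))) = 1/(33761 + (-144 + 1/15)) = 1/(33761 - 2159/15) = 1/(504256/15) = 15/504256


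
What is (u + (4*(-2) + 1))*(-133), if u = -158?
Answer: 21945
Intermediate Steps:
(u + (4*(-2) + 1))*(-133) = (-158 + (4*(-2) + 1))*(-133) = (-158 + (-8 + 1))*(-133) = (-158 - 7)*(-133) = -165*(-133) = 21945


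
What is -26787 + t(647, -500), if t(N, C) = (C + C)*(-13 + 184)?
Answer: -197787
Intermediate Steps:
t(N, C) = 342*C (t(N, C) = (2*C)*171 = 342*C)
-26787 + t(647, -500) = -26787 + 342*(-500) = -26787 - 171000 = -197787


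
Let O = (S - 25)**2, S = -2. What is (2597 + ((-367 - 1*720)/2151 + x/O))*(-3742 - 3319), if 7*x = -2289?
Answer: -1064590987709/58077 ≈ -1.8331e+7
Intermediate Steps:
x = -327 (x = (1/7)*(-2289) = -327)
O = 729 (O = (-2 - 25)**2 = (-27)**2 = 729)
(2597 + ((-367 - 1*720)/2151 + x/O))*(-3742 - 3319) = (2597 + ((-367 - 1*720)/2151 - 327/729))*(-3742 - 3319) = (2597 + ((-367 - 720)*(1/2151) - 327*1/729))*(-7061) = (2597 + (-1087*1/2151 - 109/243))*(-7061) = (2597 + (-1087/2151 - 109/243))*(-7061) = (2597 - 55400/58077)*(-7061) = (150770569/58077)*(-7061) = -1064590987709/58077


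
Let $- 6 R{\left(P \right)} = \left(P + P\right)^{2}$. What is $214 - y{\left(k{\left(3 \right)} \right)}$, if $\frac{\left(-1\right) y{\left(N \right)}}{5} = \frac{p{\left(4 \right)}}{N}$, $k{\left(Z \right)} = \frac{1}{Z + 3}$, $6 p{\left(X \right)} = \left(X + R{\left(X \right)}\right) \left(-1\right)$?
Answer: $\frac{742}{3} \approx 247.33$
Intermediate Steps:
$R{\left(P \right)} = - \frac{2 P^{2}}{3}$ ($R{\left(P \right)} = - \frac{\left(P + P\right)^{2}}{6} = - \frac{\left(2 P\right)^{2}}{6} = - \frac{4 P^{2}}{6} = - \frac{2 P^{2}}{3}$)
$p{\left(X \right)} = - \frac{X}{6} + \frac{X^{2}}{9}$ ($p{\left(X \right)} = \frac{\left(X - \frac{2 X^{2}}{3}\right) \left(-1\right)}{6} = \frac{- X + \frac{2 X^{2}}{3}}{6} = - \frac{X}{6} + \frac{X^{2}}{9}$)
$k{\left(Z \right)} = \frac{1}{3 + Z}$
$y{\left(N \right)} = - \frac{50}{9 N}$ ($y{\left(N \right)} = - 5 \frac{\frac{1}{18} \cdot 4 \left(-3 + 2 \cdot 4\right)}{N} = - 5 \frac{\frac{1}{18} \cdot 4 \left(-3 + 8\right)}{N} = - 5 \frac{\frac{1}{18} \cdot 4 \cdot 5}{N} = - 5 \frac{10}{9 N} = - \frac{50}{9 N}$)
$214 - y{\left(k{\left(3 \right)} \right)} = 214 - - \frac{50}{9 \frac{1}{3 + 3}} = 214 - - \frac{50}{9 \cdot \frac{1}{6}} = 214 - - \frac{50 \frac{1}{\frac{1}{6}}}{9} = 214 - \left(- \frac{50}{9}\right) 6 = 214 - - \frac{100}{3} = 214 + \frac{100}{3} = \frac{742}{3}$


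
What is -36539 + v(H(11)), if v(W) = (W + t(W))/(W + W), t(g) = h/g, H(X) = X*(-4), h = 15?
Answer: -141477057/3872 ≈ -36539.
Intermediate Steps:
H(X) = -4*X
t(g) = 15/g
v(W) = (W + 15/W)/(2*W) (v(W) = (W + 15/W)/(W + W) = (W + 15/W)/((2*W)) = (W + 15/W)*(1/(2*W)) = (W + 15/W)/(2*W))
-36539 + v(H(11)) = -36539 + (15 + (-4*11)²)/(2*(-4*11)²) = -36539 + (½)*(15 + (-44)²)/(-44)² = -36539 + (½)*(1/1936)*(15 + 1936) = -36539 + (½)*(1/1936)*1951 = -36539 + 1951/3872 = -141477057/3872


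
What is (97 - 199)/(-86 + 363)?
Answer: -102/277 ≈ -0.36823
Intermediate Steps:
(97 - 199)/(-86 + 363) = -102/277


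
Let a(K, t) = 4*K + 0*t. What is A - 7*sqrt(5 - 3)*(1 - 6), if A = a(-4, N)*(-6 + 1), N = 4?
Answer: 80 + 35*sqrt(2) ≈ 129.50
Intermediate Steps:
a(K, t) = 4*K (a(K, t) = 4*K + 0 = 4*K)
A = 80 (A = (4*(-4))*(-6 + 1) = -16*(-5) = 80)
A - 7*sqrt(5 - 3)*(1 - 6) = 80 - 7*sqrt(5 - 3)*(1 - 6) = 80 - 7*sqrt(2)*(-5) = 80 - (-35)*sqrt(2) = 80 + 35*sqrt(2)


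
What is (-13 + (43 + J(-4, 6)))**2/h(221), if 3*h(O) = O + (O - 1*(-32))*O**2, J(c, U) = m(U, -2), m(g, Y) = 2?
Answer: 512/2059499 ≈ 0.00024860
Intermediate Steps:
J(c, U) = 2
h(O) = O/3 + O**2*(32 + O)/3 (h(O) = (O + (O - 1*(-32))*O**2)/3 = (O + (O + 32)*O**2)/3 = (O + (32 + O)*O**2)/3 = (O + O**2*(32 + O))/3 = O/3 + O**2*(32 + O)/3)
(-13 + (43 + J(-4, 6)))**2/h(221) = (-13 + (43 + 2))**2/(((1/3)*221*(1 + 221**2 + 32*221))) = (-13 + 45)**2/(((1/3)*221*(1 + 48841 + 7072))) = 32**2/(((1/3)*221*55914)) = 1024/4118998 = 1024*(1/4118998) = 512/2059499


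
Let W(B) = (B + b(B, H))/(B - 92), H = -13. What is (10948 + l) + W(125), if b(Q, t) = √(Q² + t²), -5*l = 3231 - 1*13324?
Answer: 2140114/165 + √15794/33 ≈ 12974.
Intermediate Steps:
l = 10093/5 (l = -(3231 - 1*13324)/5 = -(3231 - 13324)/5 = -⅕*(-10093) = 10093/5 ≈ 2018.6)
W(B) = (B + √(169 + B²))/(-92 + B) (W(B) = (B + √(B² + (-13)²))/(B - 92) = (B + √(B² + 169))/(-92 + B) = (B + √(169 + B²))/(-92 + B))
(10948 + l) + W(125) = (10948 + 10093/5) + (125 + √(169 + 125²))/(-92 + 125) = 64833/5 + (125 + √(169 + 15625))/33 = 64833/5 + (125 + √15794)/33 = 64833/5 + (125/33 + √15794/33) = 2140114/165 + √15794/33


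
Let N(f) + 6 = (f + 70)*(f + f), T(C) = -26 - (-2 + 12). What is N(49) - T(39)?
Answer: 11692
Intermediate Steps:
T(C) = -36 (T(C) = -26 - 1*10 = -26 - 10 = -36)
N(f) = -6 + 2*f*(70 + f) (N(f) = -6 + (f + 70)*(f + f) = -6 + (70 + f)*(2*f) = -6 + 2*f*(70 + f))
N(49) - T(39) = (-6 + 2*49**2 + 140*49) - 1*(-36) = (-6 + 2*2401 + 6860) + 36 = (-6 + 4802 + 6860) + 36 = 11656 + 36 = 11692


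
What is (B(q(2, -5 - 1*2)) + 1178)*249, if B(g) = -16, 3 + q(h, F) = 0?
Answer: 289338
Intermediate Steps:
q(h, F) = -3 (q(h, F) = -3 + 0 = -3)
(B(q(2, -5 - 1*2)) + 1178)*249 = (-16 + 1178)*249 = 1162*249 = 289338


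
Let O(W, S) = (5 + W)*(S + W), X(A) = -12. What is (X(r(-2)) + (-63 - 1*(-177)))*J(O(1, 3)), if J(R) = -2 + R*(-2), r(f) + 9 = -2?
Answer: -5100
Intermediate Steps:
r(f) = -11 (r(f) = -9 - 2 = -11)
J(R) = -2 - 2*R
(X(r(-2)) + (-63 - 1*(-177)))*J(O(1, 3)) = (-12 + (-63 - 1*(-177)))*(-2 - 2*(1**2 + 5*3 + 5*1 + 3*1)) = (-12 + (-63 + 177))*(-2 - 2*(1 + 15 + 5 + 3)) = (-12 + 114)*(-2 - 2*24) = 102*(-2 - 48) = 102*(-50) = -5100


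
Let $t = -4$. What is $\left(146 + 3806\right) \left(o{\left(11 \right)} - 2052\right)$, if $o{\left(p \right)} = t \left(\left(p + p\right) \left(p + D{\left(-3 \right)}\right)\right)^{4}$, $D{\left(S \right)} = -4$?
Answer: $-8891196463552$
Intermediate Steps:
$o{\left(p \right)} = - 64 p^{4} \left(-4 + p\right)^{4}$ ($o{\left(p \right)} = - 4 \left(\left(p + p\right) \left(p - 4\right)\right)^{4} = - 4 \left(2 p \left(-4 + p\right)\right)^{4} = - 4 \cdot 16 p^{4} \left(-4 + p\right)^{4} = - 64 p^{4} \left(-4 + p\right)^{4}$)
$\left(146 + 3806\right) \left(o{\left(11 \right)} - 2052\right) = \left(146 + 3806\right) \left(- 64 \cdot 11^{4} \left(-4 + 11\right)^{4} - 2052\right) = 3952 \left(\left(-64\right) 14641 \cdot 7^{4} - 2052\right) = 3952 \left(\left(-64\right) 14641 \cdot 2401 - 2052\right) = 3952 \left(-2249794624 - 2052\right) = 3952 \left(-2249796676\right) = -8891196463552$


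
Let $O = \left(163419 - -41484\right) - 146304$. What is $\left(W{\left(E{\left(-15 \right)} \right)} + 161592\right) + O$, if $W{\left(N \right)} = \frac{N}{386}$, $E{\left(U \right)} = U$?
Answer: $\frac{84993711}{386} \approx 2.2019 \cdot 10^{5}$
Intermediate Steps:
$W{\left(N \right)} = \frac{N}{386}$ ($W{\left(N \right)} = N \frac{1}{386} = \frac{N}{386}$)
$O = 58599$ ($O = \left(163419 + 41484\right) - 146304 = 204903 - 146304 = 58599$)
$\left(W{\left(E{\left(-15 \right)} \right)} + 161592\right) + O = \left(\frac{1}{386} \left(-15\right) + 161592\right) + 58599 = \left(- \frac{15}{386} + 161592\right) + 58599 = \frac{62374497}{386} + 58599 = \frac{84993711}{386}$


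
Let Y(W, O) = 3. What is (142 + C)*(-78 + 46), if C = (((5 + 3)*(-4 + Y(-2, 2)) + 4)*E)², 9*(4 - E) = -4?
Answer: -1187264/81 ≈ -14658.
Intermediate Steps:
E = 40/9 (E = 4 - ⅑*(-4) = 4 + 4/9 = 40/9 ≈ 4.4444)
C = 25600/81 (C = (((5 + 3)*(-4 + 3) + 4)*(40/9))² = ((8*(-1) + 4)*(40/9))² = ((-8 + 4)*(40/9))² = (-4*40/9)² = (-160/9)² = 25600/81 ≈ 316.05)
(142 + C)*(-78 + 46) = (142 + 25600/81)*(-78 + 46) = (37102/81)*(-32) = -1187264/81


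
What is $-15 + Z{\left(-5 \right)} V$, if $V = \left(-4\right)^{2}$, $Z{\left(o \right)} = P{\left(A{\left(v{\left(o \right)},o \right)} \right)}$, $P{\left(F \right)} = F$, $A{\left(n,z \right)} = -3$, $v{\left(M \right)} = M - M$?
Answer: $-63$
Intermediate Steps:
$v{\left(M \right)} = 0$
$Z{\left(o \right)} = -3$
$V = 16$
$-15 + Z{\left(-5 \right)} V = -15 - 48 = -63$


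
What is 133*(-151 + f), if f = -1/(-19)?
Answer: -20076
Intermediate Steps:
f = 1/19 (f = -1*(-1/19) = 1/19 ≈ 0.052632)
133*(-151 + f) = 133*(-151 + 1/19) = 133*(-2868/19) = -20076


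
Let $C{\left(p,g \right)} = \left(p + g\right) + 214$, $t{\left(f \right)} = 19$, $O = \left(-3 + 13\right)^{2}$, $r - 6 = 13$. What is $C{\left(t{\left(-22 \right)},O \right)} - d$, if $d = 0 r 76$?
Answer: $333$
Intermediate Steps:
$r = 19$ ($r = 6 + 13 = 19$)
$O = 100$ ($O = 10^{2} = 100$)
$d = 0$ ($d = 0 \cdot 19 \cdot 76 = 0 \cdot 76 = 0$)
$C{\left(p,g \right)} = 214 + g + p$ ($C{\left(p,g \right)} = \left(g + p\right) + 214 = 214 + g + p$)
$C{\left(t{\left(-22 \right)},O \right)} - d = \left(214 + 100 + 19\right) - 0 = 333 + 0 = 333$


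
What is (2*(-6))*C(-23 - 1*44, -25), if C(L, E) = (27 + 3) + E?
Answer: -60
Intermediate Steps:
C(L, E) = 30 + E
(2*(-6))*C(-23 - 1*44, -25) = (2*(-6))*(30 - 25) = -12*5 = -60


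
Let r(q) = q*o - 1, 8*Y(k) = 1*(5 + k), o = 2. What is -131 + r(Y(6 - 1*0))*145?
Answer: 491/4 ≈ 122.75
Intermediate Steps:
Y(k) = 5/8 + k/8 (Y(k) = (1*(5 + k))/8 = (5 + k)/8 = 5/8 + k/8)
r(q) = -1 + 2*q (r(q) = q*2 - 1 = 2*q - 1 = -1 + 2*q)
-131 + r(Y(6 - 1*0))*145 = -131 + (-1 + 2*(5/8 + (6 - 1*0)/8))*145 = -131 + (-1 + 2*(5/8 + (6 + 0)/8))*145 = -131 + (-1 + 2*(5/8 + (1/8)*6))*145 = -131 + (-1 + 2*(5/8 + 3/4))*145 = -131 + (-1 + 2*(11/8))*145 = -131 + (-1 + 11/4)*145 = -131 + (7/4)*145 = -131 + 1015/4 = 491/4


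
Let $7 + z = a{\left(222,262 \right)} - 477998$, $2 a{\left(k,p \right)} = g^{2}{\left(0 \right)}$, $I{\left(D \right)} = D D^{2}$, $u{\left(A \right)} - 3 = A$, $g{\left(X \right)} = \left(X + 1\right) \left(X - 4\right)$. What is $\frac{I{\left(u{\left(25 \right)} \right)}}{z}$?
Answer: $- \frac{21952}{477997} \approx -0.045925$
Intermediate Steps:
$g{\left(X \right)} = \left(1 + X\right) \left(-4 + X\right)$
$u{\left(A \right)} = 3 + A$
$I{\left(D \right)} = D^{3}$
$a{\left(k,p \right)} = 8$ ($a{\left(k,p \right)} = \frac{\left(-4 + 0^{2} - 0\right)^{2}}{2} = \frac{\left(-4 + 0 + 0\right)^{2}}{2} = \frac{\left(-4\right)^{2}}{2} = \frac{1}{2} \cdot 16 = 8$)
$z = -477997$ ($z = -7 + \left(8 - 477998\right) = -7 - 477990 = -477997$)
$\frac{I{\left(u{\left(25 \right)} \right)}}{z} = \frac{\left(3 + 25\right)^{3}}{-477997} = 28^{3} \left(- \frac{1}{477997}\right) = 21952 \left(- \frac{1}{477997}\right) = - \frac{21952}{477997}$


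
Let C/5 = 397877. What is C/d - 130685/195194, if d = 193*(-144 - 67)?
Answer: -393637900945/7948885262 ≈ -49.521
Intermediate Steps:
C = 1989385 (C = 5*397877 = 1989385)
d = -40723 (d = 193*(-211) = -40723)
C/d - 130685/195194 = 1989385/(-40723) - 130685/195194 = 1989385*(-1/40723) - 130685*1/195194 = -1989385/40723 - 130685/195194 = -393637900945/7948885262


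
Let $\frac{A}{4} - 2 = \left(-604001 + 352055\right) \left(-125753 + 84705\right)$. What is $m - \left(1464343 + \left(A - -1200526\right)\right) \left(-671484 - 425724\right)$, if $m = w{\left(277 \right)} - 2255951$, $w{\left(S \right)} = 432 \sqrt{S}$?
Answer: $45391695208078921 + 432 \sqrt{277} \approx 4.5392 \cdot 10^{16}$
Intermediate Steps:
$A = 41367517640$ ($A = 8 + 4 \left(-604001 + 352055\right) \left(-125753 + 84705\right) = 8 + 4 \left(\left(-251946\right) \left(-41048\right)\right) = 8 + 4 \cdot 10341879408 = 8 + 41367517632 = 41367517640$)
$m = -2255951 + 432 \sqrt{277}$ ($m = 432 \sqrt{277} - 2255951 = -2255951 + 432 \sqrt{277} \approx -2.2488 \cdot 10^{6}$)
$m - \left(1464343 + \left(A - -1200526\right)\right) \left(-671484 - 425724\right) = \left(-2255951 + 432 \sqrt{277}\right) - \left(1464343 + \left(41367517640 - -1200526\right)\right) \left(-671484 - 425724\right) = \left(-2255951 + 432 \sqrt{277}\right) - \left(1464343 + \left(41367517640 + 1200526\right)\right) \left(-1097208\right) = \left(-2255951 + 432 \sqrt{277}\right) - \left(1464343 + 41368718166\right) \left(-1097208\right) = \left(-2255951 + 432 \sqrt{277}\right) - 41370182509 \left(-1097208\right) = \left(-2255951 + 432 \sqrt{277}\right) - -45391695210334872 = \left(-2255951 + 432 \sqrt{277}\right) + 45391695210334872 = 45391695208078921 + 432 \sqrt{277}$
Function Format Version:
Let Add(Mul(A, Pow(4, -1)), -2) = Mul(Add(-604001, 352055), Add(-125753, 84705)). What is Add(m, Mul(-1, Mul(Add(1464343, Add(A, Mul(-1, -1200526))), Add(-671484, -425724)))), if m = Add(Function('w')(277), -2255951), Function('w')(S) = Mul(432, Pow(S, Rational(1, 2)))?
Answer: Add(45391695208078921, Mul(432, Pow(277, Rational(1, 2)))) ≈ 4.5392e+16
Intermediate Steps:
A = 41367517640 (A = Add(8, Mul(4, Mul(Add(-604001, 352055), Add(-125753, 84705)))) = Add(8, Mul(4, Mul(-251946, -41048))) = Add(8, Mul(4, 10341879408)) = Add(8, 41367517632) = 41367517640)
m = Add(-2255951, Mul(432, Pow(277, Rational(1, 2)))) (m = Add(Mul(432, Pow(277, Rational(1, 2))), -2255951) = Add(-2255951, Mul(432, Pow(277, Rational(1, 2)))) ≈ -2.2488e+6)
Add(m, Mul(-1, Mul(Add(1464343, Add(A, Mul(-1, -1200526))), Add(-671484, -425724)))) = Add(Add(-2255951, Mul(432, Pow(277, Rational(1, 2)))), Mul(-1, Mul(Add(1464343, Add(41367517640, Mul(-1, -1200526))), Add(-671484, -425724)))) = Add(Add(-2255951, Mul(432, Pow(277, Rational(1, 2)))), Mul(-1, Mul(Add(1464343, Add(41367517640, 1200526)), -1097208))) = Add(Add(-2255951, Mul(432, Pow(277, Rational(1, 2)))), Mul(-1, Mul(Add(1464343, 41368718166), -1097208))) = Add(Add(-2255951, Mul(432, Pow(277, Rational(1, 2)))), Mul(-1, Mul(41370182509, -1097208))) = Add(Add(-2255951, Mul(432, Pow(277, Rational(1, 2)))), Mul(-1, -45391695210334872)) = Add(Add(-2255951, Mul(432, Pow(277, Rational(1, 2)))), 45391695210334872) = Add(45391695208078921, Mul(432, Pow(277, Rational(1, 2))))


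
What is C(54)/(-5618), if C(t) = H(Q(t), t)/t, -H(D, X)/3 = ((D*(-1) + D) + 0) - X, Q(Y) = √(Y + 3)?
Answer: -3/5618 ≈ -0.00053400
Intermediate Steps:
Q(Y) = √(3 + Y)
H(D, X) = 3*X (H(D, X) = -3*(((D*(-1) + D) + 0) - X) = -3*(((-D + D) + 0) - X) = -3*((0 + 0) - X) = -3*(0 - X) = -(-3)*X = 3*X)
C(t) = 3 (C(t) = (3*t)/t = 3)
C(54)/(-5618) = 3/(-5618) = 3*(-1/5618) = -3/5618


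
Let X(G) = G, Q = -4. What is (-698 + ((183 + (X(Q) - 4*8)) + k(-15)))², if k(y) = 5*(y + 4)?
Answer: 367236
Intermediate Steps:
k(y) = 20 + 5*y (k(y) = 5*(4 + y) = 20 + 5*y)
(-698 + ((183 + (X(Q) - 4*8)) + k(-15)))² = (-698 + ((183 + (-4 - 4*8)) + (20 + 5*(-15))))² = (-698 + ((183 + (-4 - 32)) + (20 - 75)))² = (-698 + ((183 - 36) - 55))² = (-698 + (147 - 55))² = (-698 + 92)² = (-606)² = 367236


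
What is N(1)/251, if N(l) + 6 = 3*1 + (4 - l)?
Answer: 0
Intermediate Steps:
N(l) = 1 - l (N(l) = -6 + (3*1 + (4 - l)) = -6 + (3 + (4 - l)) = -6 + (7 - l) = 1 - l)
N(1)/251 = (1 - 1*1)/251 = (1 - 1)*(1/251) = 0*(1/251) = 0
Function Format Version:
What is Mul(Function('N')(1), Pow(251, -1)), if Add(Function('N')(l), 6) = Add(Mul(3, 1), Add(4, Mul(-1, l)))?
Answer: 0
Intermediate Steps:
Function('N')(l) = Add(1, Mul(-1, l)) (Function('N')(l) = Add(-6, Add(Mul(3, 1), Add(4, Mul(-1, l)))) = Add(-6, Add(3, Add(4, Mul(-1, l)))) = Add(-6, Add(7, Mul(-1, l))) = Add(1, Mul(-1, l)))
Mul(Function('N')(1), Pow(251, -1)) = Mul(Add(1, Mul(-1, 1)), Pow(251, -1)) = Mul(Add(1, -1), Rational(1, 251)) = Mul(0, Rational(1, 251)) = 0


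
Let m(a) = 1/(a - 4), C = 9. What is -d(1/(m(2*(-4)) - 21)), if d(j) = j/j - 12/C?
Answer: 1/3 ≈ 0.33333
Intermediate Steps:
m(a) = 1/(-4 + a)
d(j) = -1/3 (d(j) = j/j - 12/9 = 1 - 12*1/9 = 1 - 4/3 = -1/3)
-d(1/(m(2*(-4)) - 21)) = -1*(-1/3) = 1/3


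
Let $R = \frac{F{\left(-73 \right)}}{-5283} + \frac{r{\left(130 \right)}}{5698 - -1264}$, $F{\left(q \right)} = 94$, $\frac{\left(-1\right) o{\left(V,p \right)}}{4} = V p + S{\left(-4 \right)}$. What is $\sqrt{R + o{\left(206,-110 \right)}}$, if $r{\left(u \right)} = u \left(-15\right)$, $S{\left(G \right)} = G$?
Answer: $\frac{\sqrt{978628503866263}}{103899} \approx 301.09$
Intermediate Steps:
$r{\left(u \right)} = - 15 u$
$o{\left(V,p \right)} = 16 - 4 V p$ ($o{\left(V,p \right)} = - 4 \left(V p - 4\right) = - 4 \left(-4 + V p\right) = 16 - 4 V p$)
$R = - \frac{5478139}{18390123}$ ($R = \frac{94}{-5283} + \frac{\left(-15\right) 130}{5698 - -1264} = 94 \left(- \frac{1}{5283}\right) - \frac{1950}{5698 + 1264} = - \frac{94}{5283} - \frac{1950}{6962} = - \frac{94}{5283} - \frac{975}{3481} = - \frac{5478139}{18390123} \approx -0.29788$)
$\sqrt{R + o{\left(206,-110 \right)}} = \sqrt{- \frac{5478139}{18390123} - \left(-16 + 824 \left(-110\right)\right)} = \sqrt{- \frac{5478139}{18390123} + \left(16 + 90640\right)} = \sqrt{- \frac{5478139}{18390123} + 90656} = \sqrt{\frac{1667169512549}{18390123}} = \frac{\sqrt{978628503866263}}{103899}$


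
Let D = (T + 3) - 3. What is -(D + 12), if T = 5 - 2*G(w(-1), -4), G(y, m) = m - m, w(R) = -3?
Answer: -17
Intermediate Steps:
G(y, m) = 0
T = 5 (T = 5 - 2*0 = 5 + 0 = 5)
D = 5 (D = (5 + 3) - 3 = 8 - 3 = 5)
-(D + 12) = -(5 + 12) = -1*17 = -17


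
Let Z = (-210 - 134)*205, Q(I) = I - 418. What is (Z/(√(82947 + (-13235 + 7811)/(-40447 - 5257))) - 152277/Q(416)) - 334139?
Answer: -516001/2 - 70520*√1225558473/10082487 ≈ -2.5825e+5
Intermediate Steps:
Q(I) = -418 + I
Z = -70520 (Z = -344*205 = -70520)
(Z/(√(82947 + (-13235 + 7811)/(-40447 - 5257))) - 152277/Q(416)) - 334139 = (-70520/√(82947 + (-13235 + 7811)/(-40447 - 5257)) - 152277/(-418 + 416)) - 334139 = (-70520/√(82947 - 5424/(-45704)) - 152277/(-2)) - 334139 = (-70520/√(82947 - 5424*(-1/45704)) - 152277*(-½)) - 334139 = (-70520/√(82947 + 678/5713) + 152277/2) - 334139 = (-70520*√1225558473/10082487 + 152277/2) - 334139 = (152277/2 - 70520*√1225558473/10082487) - 334139 = -516001/2 - 70520*√1225558473/10082487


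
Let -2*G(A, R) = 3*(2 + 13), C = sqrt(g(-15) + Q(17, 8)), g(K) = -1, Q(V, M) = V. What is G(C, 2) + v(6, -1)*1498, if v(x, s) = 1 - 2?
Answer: -3041/2 ≈ -1520.5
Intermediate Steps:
v(x, s) = -1
C = 4 (C = sqrt(-1 + 17) = sqrt(16) = 4)
G(A, R) = -45/2 (G(A, R) = -3*(2 + 13)/2 = -3*15/2 = -1/2*45 = -45/2)
G(C, 2) + v(6, -1)*1498 = -45/2 - 1*1498 = -45/2 - 1498 = -3041/2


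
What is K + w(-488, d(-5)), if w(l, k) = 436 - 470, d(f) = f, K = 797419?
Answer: 797385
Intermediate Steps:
w(l, k) = -34
K + w(-488, d(-5)) = 797419 - 34 = 797385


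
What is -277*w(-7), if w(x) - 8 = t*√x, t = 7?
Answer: -2216 - 1939*I*√7 ≈ -2216.0 - 5130.1*I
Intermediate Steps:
w(x) = 8 + 7*√x
-277*w(-7) = -277*(8 + 7*√(-7)) = -277*(8 + 7*(I*√7)) = -277*(8 + 7*I*√7) = -2216 - 1939*I*√7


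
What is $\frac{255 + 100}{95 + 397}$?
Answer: $\frac{355}{492} \approx 0.72154$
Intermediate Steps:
$\frac{255 + 100}{95 + 397} = \frac{355}{492}$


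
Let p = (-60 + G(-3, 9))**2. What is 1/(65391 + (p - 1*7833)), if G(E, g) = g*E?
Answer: 1/65127 ≈ 1.5355e-5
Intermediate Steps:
G(E, g) = E*g
p = 7569 (p = (-60 - 3*9)**2 = (-60 - 27)**2 = (-87)**2 = 7569)
1/(65391 + (p - 1*7833)) = 1/(65391 + (7569 - 1*7833)) = 1/(65391 + (7569 - 7833)) = 1/(65391 - 264) = 1/65127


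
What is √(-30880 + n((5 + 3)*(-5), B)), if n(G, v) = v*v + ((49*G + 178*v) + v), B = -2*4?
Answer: 4*I*√2138 ≈ 184.95*I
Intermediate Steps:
B = -8
n(G, v) = v² + 49*G + 179*v (n(G, v) = v² + (49*G + 179*v) = v² + 49*G + 179*v)
√(-30880 + n((5 + 3)*(-5), B)) = √(-30880 + ((-8)² + 49*((5 + 3)*(-5)) + 179*(-8))) = √(-30880 + (64 + 49*(8*(-5)) - 1432)) = √(-30880 + (64 + 49*(-40) - 1432)) = √(-30880 + (64 - 1960 - 1432)) = √(-30880 - 3328) = √(-34208) = 4*I*√2138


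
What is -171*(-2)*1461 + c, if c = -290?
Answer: 499372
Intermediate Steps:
-171*(-2)*1461 + c = -171*(-2)*1461 - 290 = 342*1461 - 290 = 499662 - 290 = 499372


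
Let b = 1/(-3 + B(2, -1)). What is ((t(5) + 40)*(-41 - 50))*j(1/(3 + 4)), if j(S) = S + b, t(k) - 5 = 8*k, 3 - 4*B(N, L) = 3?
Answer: 4420/3 ≈ 1473.3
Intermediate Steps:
B(N, L) = 0 (B(N, L) = 3/4 - 1/4*3 = 3/4 - 3/4 = 0)
b = -1/3 (b = 1/(-3 + 0) = 1/(-3) = -1/3 ≈ -0.33333)
t(k) = 5 + 8*k
j(S) = -1/3 + S (j(S) = S - 1/3 = -1/3 + S)
((t(5) + 40)*(-41 - 50))*j(1/(3 + 4)) = (((5 + 8*5) + 40)*(-41 - 50))*(-1/3 + 1/(3 + 4)) = (((5 + 40) + 40)*(-91))*(-1/3 + 1/7) = ((45 + 40)*(-91))*(-1/3 + 1/7) = (85*(-91))*(-4/21) = -7735*(-4/21) = 4420/3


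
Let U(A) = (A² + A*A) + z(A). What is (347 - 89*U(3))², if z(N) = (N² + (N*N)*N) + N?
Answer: 22335076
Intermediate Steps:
z(N) = N + N² + N³ (z(N) = (N² + N²*N) + N = (N² + N³) + N = N + N² + N³)
U(A) = 2*A² + A*(1 + A + A²) (U(A) = (A² + A*A) + A*(1 + A + A²) = (A² + A²) + A*(1 + A + A²) = 2*A² + A*(1 + A + A²))
(347 - 89*U(3))² = (347 - 267*(1 + 3² + 3*3))² = (347 - 267*(1 + 9 + 9))² = (347 - 267*19)² = (347 - 89*57)² = (347 - 5073)² = (-4726)² = 22335076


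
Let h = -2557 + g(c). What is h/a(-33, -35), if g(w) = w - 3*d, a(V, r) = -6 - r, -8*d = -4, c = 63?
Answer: -4991/58 ≈ -86.052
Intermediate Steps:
d = ½ (d = -⅛*(-4) = ½ ≈ 0.50000)
g(w) = -3/2 + w (g(w) = w - 3*½ = w - 3/2 = -3/2 + w)
h = -4991/2 (h = -2557 + (-3/2 + 63) = -2557 + 123/2 = -4991/2 ≈ -2495.5)
h/a(-33, -35) = -4991/(2*(-6 - 1*(-35))) = -4991/(2*(-6 + 35)) = -4991/2/29 = -4991/2*1/29 = -4991/58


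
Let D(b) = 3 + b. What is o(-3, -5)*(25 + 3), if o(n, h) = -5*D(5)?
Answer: -1120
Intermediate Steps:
o(n, h) = -40 (o(n, h) = -5*(3 + 5) = -5*8 = -40)
o(-3, -5)*(25 + 3) = -40*(25 + 3) = -40*28 = -1120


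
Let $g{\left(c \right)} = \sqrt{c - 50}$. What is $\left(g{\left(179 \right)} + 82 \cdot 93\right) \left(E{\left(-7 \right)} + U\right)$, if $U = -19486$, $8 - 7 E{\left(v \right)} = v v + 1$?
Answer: $-148645992 - 19492 \sqrt{129} \approx -1.4887 \cdot 10^{8}$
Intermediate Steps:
$E{\left(v \right)} = 1 - \frac{v^{2}}{7}$ ($E{\left(v \right)} = \frac{8}{7} - \frac{v v + 1}{7} = \frac{8}{7} - \frac{v^{2} + 1}{7} = \frac{8}{7} - \frac{1 + v^{2}}{7} = \frac{8}{7} - \left(\frac{1}{7} + \frac{v^{2}}{7}\right) = 1 - \frac{v^{2}}{7}$)
$g{\left(c \right)} = \sqrt{-50 + c}$
$\left(g{\left(179 \right)} + 82 \cdot 93\right) \left(E{\left(-7 \right)} + U\right) = \left(\sqrt{-50 + 179} + 82 \cdot 93\right) \left(\left(1 - \frac{\left(-7\right)^{2}}{7}\right) - 19486\right) = \left(\sqrt{129} + 7626\right) \left(\left(1 - 7\right) - 19486\right) = \left(7626 + \sqrt{129}\right) \left(\left(1 - 7\right) - 19486\right) = \left(7626 + \sqrt{129}\right) \left(-6 - 19486\right) = \left(7626 + \sqrt{129}\right) \left(-19492\right) = -148645992 - 19492 \sqrt{129}$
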